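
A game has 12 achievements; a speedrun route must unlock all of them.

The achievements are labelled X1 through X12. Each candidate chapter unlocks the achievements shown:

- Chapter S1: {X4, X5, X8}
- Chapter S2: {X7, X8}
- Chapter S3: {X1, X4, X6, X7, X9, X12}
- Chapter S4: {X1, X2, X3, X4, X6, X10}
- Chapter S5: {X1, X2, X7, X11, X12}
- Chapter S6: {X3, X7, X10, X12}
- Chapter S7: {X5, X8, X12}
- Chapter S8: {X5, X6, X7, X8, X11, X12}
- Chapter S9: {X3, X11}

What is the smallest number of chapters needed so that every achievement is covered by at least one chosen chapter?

3

S3 and S4 and S8 together: S3 ∪ S4 ∪ S8 = {X1, X2, X3, X4, X5, X6, X7, X8, X9, X10, X11, X12} — every achievement is covered.
Only S3 contains X9, so S3 is forced; the remaining 6 achievements need at least 2 more chapters (each remaining chapter adds at most 3) — so at least 3 chapters are needed, and 3 is optimal.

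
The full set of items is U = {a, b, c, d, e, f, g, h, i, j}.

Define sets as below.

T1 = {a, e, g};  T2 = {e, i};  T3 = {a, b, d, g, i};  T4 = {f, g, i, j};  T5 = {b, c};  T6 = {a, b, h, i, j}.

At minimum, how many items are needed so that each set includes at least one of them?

T = {b, e, f} meets every set (each contains at least one member of T), and |T| = 3.
No choice of 2 items meets every set, so 3 is the minimum.

3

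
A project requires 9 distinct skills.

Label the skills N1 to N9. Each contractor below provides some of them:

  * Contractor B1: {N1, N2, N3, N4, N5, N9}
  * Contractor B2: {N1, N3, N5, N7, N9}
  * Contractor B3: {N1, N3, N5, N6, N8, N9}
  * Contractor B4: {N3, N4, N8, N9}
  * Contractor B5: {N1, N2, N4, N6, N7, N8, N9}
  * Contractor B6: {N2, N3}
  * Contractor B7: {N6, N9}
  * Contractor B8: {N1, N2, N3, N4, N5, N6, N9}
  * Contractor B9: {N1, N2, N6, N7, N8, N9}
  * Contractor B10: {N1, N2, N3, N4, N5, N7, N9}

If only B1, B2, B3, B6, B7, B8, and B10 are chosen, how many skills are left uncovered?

0

Union of B1, B2, B3, B6, B7, B8, B10 = {N1, N2, N3, N4, N5, N6, N7, N8, N9} — that's every skill, so 0 are uncovered.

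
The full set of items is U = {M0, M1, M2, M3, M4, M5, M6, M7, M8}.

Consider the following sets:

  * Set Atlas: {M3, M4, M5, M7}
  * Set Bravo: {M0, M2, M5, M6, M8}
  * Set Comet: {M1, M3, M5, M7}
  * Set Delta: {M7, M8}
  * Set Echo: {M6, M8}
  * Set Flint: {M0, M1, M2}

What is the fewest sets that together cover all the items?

Atlas and Bravo and Flint together: Atlas ∪ Bravo ∪ Flint = {M0, M1, M2, M3, M4, M5, M6, M7, M8} — every item is covered.
Only Atlas contains M4, so Atlas is forced; the remaining 5 items need at least 2 more sets (each remaining set adds at most 4) — so at least 3 sets are needed, and 3 is optimal.

3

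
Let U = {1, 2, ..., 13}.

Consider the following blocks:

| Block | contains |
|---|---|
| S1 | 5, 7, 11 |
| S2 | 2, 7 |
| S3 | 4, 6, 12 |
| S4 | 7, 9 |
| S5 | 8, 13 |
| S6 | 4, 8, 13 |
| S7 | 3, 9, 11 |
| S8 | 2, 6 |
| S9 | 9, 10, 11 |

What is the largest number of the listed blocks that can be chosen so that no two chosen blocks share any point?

4

S2, S3, S5, S7 are pairwise disjoint (S2={2,7}; S3={4,6,12}; S5={8,13}; S7={3,9,11}).
Every remaining block overlaps one of these, and no 5 of the listed blocks are pairwise disjoint, so 4 is the maximum.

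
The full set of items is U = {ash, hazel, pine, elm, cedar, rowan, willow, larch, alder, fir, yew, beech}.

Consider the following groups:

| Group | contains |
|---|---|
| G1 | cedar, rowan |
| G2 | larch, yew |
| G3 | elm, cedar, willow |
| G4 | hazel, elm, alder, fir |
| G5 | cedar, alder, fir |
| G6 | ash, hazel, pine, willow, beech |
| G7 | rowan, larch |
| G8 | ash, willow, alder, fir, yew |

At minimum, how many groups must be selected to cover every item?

Take {G1, G2, G4, G6}. Their union is {ash, hazel, pine, elm, cedar, rowan, willow, larch, alder, fir, yew, beech}, which is all 12 items.
Only G6 contains pine, so G6 is forced; the remaining 7 items need at least 3 more groups (each remaining group adds at most 3) — so at least 4 groups are needed, and 4 is optimal.

4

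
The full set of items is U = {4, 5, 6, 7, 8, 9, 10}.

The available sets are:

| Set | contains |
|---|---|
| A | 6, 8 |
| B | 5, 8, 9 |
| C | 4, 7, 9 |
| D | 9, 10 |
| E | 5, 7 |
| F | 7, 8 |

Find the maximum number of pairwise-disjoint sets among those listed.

3

A, D, E are pairwise disjoint (A={6,8}; D={9,10}; E={5,7}).
Every remaining set overlaps one of these, and no 4 of the listed sets are pairwise disjoint, so 3 is the maximum.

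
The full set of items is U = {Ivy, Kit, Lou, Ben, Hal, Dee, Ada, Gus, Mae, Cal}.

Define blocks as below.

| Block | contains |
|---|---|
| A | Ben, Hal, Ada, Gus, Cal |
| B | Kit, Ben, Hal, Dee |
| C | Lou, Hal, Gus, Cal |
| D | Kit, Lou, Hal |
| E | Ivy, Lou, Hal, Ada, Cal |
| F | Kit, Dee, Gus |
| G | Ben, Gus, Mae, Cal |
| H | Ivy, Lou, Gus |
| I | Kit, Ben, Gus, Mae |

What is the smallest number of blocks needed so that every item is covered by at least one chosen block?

3

E, F, and I cover everything between them: the union {Ivy, Kit, Lou, Ben, Hal, Dee, Ada, Gus, Mae, Cal} is all of U.
No 2 of the 9 blocks cover everything (all 36 combinations miss at least one item), so 3 is optimal.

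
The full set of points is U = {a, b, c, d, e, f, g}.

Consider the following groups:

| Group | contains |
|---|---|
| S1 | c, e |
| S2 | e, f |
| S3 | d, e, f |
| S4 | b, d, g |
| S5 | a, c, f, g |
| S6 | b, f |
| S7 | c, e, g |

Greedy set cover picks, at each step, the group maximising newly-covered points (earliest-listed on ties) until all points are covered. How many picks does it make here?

Greedy: pick S5 (covers 4 new) → pick S3 (covers 2 new) → pick S4 (covers 1 new). Total picks: 3.

3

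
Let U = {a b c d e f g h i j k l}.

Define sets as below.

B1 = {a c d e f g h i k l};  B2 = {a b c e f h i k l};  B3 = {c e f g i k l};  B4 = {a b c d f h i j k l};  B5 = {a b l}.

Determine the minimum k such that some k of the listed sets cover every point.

Take {B1, B4}. Their union is {a, b, c, d, e, f, g, h, i, j, k, l}, which is all 12 points.
No single set has all 12 points (the largest, B1, has 10), so 2 is optimal.

2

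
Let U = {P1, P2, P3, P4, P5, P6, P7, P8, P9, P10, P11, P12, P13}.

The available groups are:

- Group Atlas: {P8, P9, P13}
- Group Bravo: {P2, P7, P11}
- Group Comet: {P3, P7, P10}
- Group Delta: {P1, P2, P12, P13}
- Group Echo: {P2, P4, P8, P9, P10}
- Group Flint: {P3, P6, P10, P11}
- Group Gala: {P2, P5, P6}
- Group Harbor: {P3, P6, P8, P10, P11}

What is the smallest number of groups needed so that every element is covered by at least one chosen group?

Bravo, Delta, Echo, Flint, and Gala cover everything between them: the union {P1, P2, P3, P4, P5, P6, P7, P8, P9, P10, P11, P12, P13} is all of U.
No 4 of the 8 groups cover everything (all 70 combinations miss at least one element), so 5 is optimal.

5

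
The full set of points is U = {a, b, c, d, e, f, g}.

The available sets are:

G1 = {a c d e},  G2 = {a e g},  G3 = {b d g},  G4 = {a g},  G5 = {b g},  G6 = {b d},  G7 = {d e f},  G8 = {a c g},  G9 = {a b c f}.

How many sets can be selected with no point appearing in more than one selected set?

G2, G6 are pairwise disjoint (G2={a,e,g}; G6={b,d}).
Every remaining set overlaps one of these, and no 3 of the listed sets are pairwise disjoint, so 2 is the maximum.

2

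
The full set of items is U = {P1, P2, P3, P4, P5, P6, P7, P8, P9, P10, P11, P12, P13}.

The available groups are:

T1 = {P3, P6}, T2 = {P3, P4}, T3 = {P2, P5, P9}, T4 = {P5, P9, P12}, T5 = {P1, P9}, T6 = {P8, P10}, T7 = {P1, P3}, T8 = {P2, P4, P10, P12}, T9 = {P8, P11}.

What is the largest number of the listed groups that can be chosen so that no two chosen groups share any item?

T1, T5, T8, T9 are pairwise disjoint (T1={P3,P6}; T5={P1,P9}; T8={P2,P4,P10,P12}; T9={P8,P11}).
Every remaining group overlaps one of these, and no 5 of the listed groups are pairwise disjoint, so 4 is the maximum.

4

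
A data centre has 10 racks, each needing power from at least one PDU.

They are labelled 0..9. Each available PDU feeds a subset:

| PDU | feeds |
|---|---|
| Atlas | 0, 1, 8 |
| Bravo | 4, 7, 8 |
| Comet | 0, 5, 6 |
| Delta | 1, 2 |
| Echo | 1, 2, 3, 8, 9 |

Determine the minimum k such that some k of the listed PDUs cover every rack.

Bravo and Comet and Echo together: Bravo ∪ Comet ∪ Echo = {0, 1, 2, 3, 4, 5, 6, 7, 8, 9} — every rack is covered.
Only Echo contains 3, so Echo is forced; the remaining 5 racks need at least 2 more PDUs (each remaining PDU adds at most 3) — so at least 3 PDUs are needed, and 3 is optimal.

3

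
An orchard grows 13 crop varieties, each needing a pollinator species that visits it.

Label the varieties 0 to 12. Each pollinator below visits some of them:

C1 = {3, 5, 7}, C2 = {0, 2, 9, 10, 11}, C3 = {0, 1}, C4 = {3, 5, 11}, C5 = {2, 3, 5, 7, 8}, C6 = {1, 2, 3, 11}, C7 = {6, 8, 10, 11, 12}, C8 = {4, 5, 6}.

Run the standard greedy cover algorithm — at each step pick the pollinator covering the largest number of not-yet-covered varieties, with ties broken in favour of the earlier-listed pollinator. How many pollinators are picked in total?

Greedy: pick C2 (covers 5 new) → pick C5 (covers 4 new) → pick C7 (covers 2 new) → pick C3 (covers 1 new) → pick C8 (covers 1 new). Total picks: 5.

5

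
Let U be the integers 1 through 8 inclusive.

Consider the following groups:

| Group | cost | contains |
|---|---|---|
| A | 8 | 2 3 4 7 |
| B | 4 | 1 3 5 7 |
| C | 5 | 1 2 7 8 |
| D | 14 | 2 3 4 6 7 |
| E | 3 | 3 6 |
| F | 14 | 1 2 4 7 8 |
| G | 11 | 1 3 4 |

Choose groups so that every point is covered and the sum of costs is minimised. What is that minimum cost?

A, B, C, E together cover every point (A ∪ B ∪ C ∪ E = {1, 2, 3, 4, 5, 6, 7, 8}); total cost 8 + 4 + 5 + 3 = 20.
No covering selection has total cost below 20.

20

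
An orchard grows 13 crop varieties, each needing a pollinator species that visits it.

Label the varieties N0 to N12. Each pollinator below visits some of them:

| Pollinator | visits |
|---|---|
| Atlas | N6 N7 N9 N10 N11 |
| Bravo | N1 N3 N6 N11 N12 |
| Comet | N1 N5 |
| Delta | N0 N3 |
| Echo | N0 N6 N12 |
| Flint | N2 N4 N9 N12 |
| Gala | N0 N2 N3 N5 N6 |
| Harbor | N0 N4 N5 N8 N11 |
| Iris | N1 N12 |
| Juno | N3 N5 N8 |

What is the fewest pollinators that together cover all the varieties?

4

Atlas and Gala and Harbor and Iris together: Atlas ∪ Gala ∪ Harbor ∪ Iris = {N0, N1, N2, N3, N4, N5, N6, N7, N8, N9, N10, N11, N12} — every variety is covered.
No 3 of the 10 pollinators cover everything (all 120 combinations miss at least one variety), so 4 is optimal.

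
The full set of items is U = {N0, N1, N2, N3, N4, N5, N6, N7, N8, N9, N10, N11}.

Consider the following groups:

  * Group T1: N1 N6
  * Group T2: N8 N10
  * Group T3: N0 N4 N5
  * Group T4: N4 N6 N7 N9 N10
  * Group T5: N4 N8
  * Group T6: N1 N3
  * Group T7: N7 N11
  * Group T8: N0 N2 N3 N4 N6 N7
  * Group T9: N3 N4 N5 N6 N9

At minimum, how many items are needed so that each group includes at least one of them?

H = {N1, N4, N8, N11} meets every group (each contains at least one member of H), and |H| = 4.
The groups T2, T3, T6, T7 are pairwise disjoint, so any hitting set needs a separate item for each — at least 4. Hence 4 is optimal.

4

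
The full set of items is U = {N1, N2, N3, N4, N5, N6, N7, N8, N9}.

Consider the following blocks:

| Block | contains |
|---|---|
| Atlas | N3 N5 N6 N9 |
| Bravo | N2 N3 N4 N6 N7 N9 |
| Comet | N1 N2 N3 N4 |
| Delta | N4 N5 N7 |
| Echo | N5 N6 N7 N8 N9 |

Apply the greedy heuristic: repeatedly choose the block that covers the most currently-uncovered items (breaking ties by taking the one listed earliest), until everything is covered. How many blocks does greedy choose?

3

Greedy: pick Bravo (covers 6 new) → pick Echo (covers 2 new) → pick Comet (covers 1 new). Total picks: 3.
(The true minimum cover uses only 2 blocks, so greedy is not optimal here.)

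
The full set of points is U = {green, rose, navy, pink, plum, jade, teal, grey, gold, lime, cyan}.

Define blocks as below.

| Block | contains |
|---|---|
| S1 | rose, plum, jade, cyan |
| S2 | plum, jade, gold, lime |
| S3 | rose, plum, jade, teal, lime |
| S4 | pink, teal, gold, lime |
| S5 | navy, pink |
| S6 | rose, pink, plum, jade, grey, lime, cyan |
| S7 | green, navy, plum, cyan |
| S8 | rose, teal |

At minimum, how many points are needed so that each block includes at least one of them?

H = {rose, pink, plum} meets every block (each contains at least one member of H), and |H| = 3.
The blocks S2, S5, S8 are pairwise disjoint, so any hitting set needs a separate point for each — at least 3. Hence 3 is optimal.

3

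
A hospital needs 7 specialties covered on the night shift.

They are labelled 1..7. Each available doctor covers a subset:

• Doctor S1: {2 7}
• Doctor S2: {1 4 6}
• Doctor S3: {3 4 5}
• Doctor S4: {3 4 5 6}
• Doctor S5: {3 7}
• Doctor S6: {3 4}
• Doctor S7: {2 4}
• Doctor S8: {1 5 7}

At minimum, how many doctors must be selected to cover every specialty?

3

S4 and S7 and S8 together: S4 ∪ S7 ∪ S8 = {1, 2, 3, 4, 5, 6, 7} — every specialty is covered.
No 2 of the 8 doctors cover everything (all 28 combinations miss at least one specialty), so 3 is optimal.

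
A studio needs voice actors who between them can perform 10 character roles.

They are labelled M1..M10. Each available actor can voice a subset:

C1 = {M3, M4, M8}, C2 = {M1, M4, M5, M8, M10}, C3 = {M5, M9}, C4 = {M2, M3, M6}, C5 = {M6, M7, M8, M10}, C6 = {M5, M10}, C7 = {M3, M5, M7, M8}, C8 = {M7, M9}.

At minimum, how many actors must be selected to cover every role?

3

C2 and C4 and C8 together: C2 ∪ C4 ∪ C8 = {M1, M2, M3, M4, M5, M6, M7, M8, M9, M10} — every role is covered.
Only C2 contains M1, so C2 is forced; the remaining 5 roles need at least 2 more actors (each remaining actor adds at most 3) — so at least 3 actors are needed, and 3 is optimal.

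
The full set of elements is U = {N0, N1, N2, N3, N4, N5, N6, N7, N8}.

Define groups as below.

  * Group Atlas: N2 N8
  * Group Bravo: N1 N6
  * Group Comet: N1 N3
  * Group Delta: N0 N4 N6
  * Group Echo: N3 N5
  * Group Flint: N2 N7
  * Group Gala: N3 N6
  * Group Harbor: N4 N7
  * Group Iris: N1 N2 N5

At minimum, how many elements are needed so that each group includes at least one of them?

4

H = {N1, N2, N3, N4} meets every group (each contains at least one member of H), and |H| = 4.
The groups Atlas, Bravo, Echo, Harbor are pairwise disjoint, so any hitting set needs a separate element for each — at least 4. Hence 4 is optimal.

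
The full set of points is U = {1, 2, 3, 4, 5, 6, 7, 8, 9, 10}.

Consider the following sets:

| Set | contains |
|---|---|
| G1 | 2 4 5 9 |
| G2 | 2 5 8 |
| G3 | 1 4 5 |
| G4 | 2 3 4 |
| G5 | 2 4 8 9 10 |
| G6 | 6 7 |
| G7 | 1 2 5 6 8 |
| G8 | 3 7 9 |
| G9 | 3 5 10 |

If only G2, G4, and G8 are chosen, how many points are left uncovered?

3

Union of G2, G4, G8 = {2, 3, 4, 5, 7, 8, 9}.
Not covered: 1, 6, 10 — 3 points.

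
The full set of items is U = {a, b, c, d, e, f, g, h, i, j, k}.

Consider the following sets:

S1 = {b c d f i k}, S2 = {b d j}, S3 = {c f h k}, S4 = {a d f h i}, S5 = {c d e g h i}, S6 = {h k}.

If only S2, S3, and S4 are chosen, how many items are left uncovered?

2

Union of S2, S3, S4 = {a, b, c, d, f, h, i, j, k}.
Not covered: e, g — 2 items.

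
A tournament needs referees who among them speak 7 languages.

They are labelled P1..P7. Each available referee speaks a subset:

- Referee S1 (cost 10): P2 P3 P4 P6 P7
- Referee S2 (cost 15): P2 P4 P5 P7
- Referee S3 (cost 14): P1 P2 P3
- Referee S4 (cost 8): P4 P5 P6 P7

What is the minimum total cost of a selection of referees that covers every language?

22

S3, S4 together cover every language (S3 ∪ S4 = {P1, P2, P3, P4, P5, P6, P7}); total cost 14 + 8 = 22.
The greedy pick S1, S4, S3 costs 32; no covering selection beats 22.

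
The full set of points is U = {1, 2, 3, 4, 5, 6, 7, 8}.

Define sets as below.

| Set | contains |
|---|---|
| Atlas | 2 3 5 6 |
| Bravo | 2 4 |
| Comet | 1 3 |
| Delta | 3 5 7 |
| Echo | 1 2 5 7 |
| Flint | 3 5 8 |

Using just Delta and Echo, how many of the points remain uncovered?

Union of Delta, Echo = {1, 2, 3, 5, 7}.
Not covered: 4, 6, 8 — 3 points.

3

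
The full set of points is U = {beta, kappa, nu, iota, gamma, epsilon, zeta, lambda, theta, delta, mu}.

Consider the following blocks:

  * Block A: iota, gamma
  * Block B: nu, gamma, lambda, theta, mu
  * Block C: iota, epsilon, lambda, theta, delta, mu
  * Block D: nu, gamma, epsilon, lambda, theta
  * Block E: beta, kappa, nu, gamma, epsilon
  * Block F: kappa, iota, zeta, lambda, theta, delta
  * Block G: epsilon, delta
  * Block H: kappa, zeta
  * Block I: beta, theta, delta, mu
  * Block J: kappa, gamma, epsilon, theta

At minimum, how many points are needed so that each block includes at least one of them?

3

The 3 points {kappa, gamma, delta} hit every block.
The blocks A, G, H are pairwise disjoint, so any hitting set needs a separate point for each — at least 3. Hence 3 is optimal.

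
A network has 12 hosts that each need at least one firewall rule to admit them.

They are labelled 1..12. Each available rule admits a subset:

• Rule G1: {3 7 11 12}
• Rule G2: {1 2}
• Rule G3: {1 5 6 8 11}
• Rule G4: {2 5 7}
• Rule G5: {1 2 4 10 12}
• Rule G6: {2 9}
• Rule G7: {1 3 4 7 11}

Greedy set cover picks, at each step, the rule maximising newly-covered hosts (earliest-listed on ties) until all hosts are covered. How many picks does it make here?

Greedy: pick G3 (covers 5 new) → pick G5 (covers 4 new) → pick G1 (covers 2 new) → pick G6 (covers 1 new). Total picks: 4.

4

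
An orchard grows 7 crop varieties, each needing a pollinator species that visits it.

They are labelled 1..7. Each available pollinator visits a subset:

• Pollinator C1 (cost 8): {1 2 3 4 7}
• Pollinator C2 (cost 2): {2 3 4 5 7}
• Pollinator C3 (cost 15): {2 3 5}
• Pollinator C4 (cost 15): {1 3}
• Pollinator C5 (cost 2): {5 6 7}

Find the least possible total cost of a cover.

C1, C5 together cover every variety (C1 ∪ C5 = {1, 2, 3, 4, 5, 6, 7}); total cost 8 + 2 = 10.
The greedy pick C2, C5, C1 costs 12; no covering selection beats 10.

10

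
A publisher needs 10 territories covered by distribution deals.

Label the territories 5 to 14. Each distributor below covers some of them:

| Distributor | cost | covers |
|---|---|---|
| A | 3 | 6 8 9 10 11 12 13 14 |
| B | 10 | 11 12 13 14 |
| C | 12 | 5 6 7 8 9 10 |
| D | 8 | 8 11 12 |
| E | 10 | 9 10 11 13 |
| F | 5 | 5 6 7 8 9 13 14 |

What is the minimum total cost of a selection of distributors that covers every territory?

A, F together cover every territory (A ∪ F = {5, 6, 7, 8, 9, 10, 11, 12, 13, 14}); total cost 3 + 5 = 8.
No covering selection has total cost below 8.

8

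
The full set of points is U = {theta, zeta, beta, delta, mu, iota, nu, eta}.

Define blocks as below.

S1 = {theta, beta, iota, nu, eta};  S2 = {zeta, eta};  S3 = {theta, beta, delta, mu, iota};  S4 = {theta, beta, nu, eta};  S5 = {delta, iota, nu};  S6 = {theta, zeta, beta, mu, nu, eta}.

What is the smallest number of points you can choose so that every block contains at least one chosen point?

Take H = {iota, eta}. Each listed block contains at least one of these, so H is a hitting set of size 2.
The blocks S2, S5 are pairwise disjoint, so any hitting set needs a separate point for each — at least 2. Hence 2 is optimal.

2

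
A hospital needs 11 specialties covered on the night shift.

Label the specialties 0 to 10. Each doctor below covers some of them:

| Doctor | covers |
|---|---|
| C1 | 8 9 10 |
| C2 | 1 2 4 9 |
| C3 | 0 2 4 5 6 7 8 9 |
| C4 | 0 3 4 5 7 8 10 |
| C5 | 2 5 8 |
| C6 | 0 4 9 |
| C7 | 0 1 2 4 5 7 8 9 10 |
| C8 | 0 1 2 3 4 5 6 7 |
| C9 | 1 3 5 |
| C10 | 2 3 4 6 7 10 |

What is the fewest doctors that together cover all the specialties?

C7 and C8 together: C7 ∪ C8 = {0, 1, 2, 3, 4, 5, 6, 7, 8, 9, 10} — every specialty is covered.
No single doctor has all 11 specialties (the largest, C7, has 9), so 2 is optimal.

2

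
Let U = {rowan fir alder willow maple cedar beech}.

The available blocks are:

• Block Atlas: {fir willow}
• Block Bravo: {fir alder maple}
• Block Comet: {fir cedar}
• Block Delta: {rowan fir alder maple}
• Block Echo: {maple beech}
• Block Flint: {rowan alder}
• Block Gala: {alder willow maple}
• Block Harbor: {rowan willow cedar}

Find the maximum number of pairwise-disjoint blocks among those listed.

Comet, Echo, Flint are pairwise disjoint (Comet={fir,cedar}; Echo={maple,beech}; Flint={rowan,alder}).
Every remaining block overlaps one of these, and no 4 of the listed blocks are pairwise disjoint, so 3 is the maximum.

3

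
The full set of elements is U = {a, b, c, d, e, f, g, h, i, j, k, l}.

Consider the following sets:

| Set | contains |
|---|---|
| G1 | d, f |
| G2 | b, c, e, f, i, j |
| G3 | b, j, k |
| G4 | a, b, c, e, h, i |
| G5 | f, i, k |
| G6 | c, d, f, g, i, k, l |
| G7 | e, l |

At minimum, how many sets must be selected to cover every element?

Take {G3, G4, G6}. Their union is {a, b, c, d, e, f, g, h, i, j, k, l}, which is all 12 elements.
Only G4 contains a, so G4 is forced; the remaining 6 elements need at least 2 more sets (each remaining set adds at most 5) — so at least 3 sets are needed, and 3 is optimal.

3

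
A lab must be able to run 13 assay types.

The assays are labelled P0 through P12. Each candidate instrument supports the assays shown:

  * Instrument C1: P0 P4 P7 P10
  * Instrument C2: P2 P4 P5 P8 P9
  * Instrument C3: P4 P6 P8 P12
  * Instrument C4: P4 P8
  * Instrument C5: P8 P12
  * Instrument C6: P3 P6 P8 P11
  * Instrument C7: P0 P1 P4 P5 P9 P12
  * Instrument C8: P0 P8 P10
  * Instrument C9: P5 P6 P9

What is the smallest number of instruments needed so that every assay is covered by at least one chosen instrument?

4

C1 and C2 and C6 and C7 together: C1 ∪ C2 ∪ C6 ∪ C7 = {P0, P1, P2, P3, P4, P5, P6, P7, P8, P9, P10, P11, P12} — every assay is covered.
Only C2 contains P2, so C2 is forced; the remaining 8 assays need at least 3 more instruments (each remaining instrument adds at most 3) — so at least 4 instruments are needed, and 4 is optimal.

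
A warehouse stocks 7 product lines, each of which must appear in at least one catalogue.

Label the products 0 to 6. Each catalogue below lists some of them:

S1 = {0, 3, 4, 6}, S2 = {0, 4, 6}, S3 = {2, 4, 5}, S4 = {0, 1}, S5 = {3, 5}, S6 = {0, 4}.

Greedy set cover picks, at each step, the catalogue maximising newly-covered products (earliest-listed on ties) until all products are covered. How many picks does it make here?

3

Greedy: pick S1 (covers 4 new) → pick S3 (covers 2 new) → pick S4 (covers 1 new). Total picks: 3.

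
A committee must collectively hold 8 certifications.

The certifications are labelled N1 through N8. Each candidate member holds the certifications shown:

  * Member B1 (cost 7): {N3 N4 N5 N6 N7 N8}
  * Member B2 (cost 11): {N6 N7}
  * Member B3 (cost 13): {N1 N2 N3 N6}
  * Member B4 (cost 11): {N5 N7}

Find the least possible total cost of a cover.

B1, B3 together cover every certification (B1 ∪ B3 = {N1, N2, N3, N4, N5, N6, N7, N8}); total cost 7 + 13 = 20.
No covering selection has total cost below 20.

20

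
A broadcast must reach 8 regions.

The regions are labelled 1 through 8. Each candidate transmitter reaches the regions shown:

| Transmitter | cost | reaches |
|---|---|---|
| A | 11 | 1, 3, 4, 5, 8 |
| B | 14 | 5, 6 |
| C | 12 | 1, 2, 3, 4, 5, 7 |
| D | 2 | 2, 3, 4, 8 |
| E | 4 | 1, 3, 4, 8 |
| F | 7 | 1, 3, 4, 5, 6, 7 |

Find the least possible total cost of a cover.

9

D, F together cover every region (D ∪ F = {1, 2, 3, 4, 5, 6, 7, 8}); total cost 2 + 7 = 9.
No covering selection has total cost below 9.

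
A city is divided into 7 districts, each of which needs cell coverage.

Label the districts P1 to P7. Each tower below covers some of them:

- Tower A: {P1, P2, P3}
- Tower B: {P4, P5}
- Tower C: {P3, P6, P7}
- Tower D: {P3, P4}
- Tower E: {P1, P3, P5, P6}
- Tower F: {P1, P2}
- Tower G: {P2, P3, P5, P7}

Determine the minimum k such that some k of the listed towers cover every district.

D and E and G together: D ∪ E ∪ G = {P1, P2, P3, P4, P5, P6, P7} — every district is covered.
No 2 of the 7 towers cover everything (all 21 combinations miss at least one district), so 3 is optimal.

3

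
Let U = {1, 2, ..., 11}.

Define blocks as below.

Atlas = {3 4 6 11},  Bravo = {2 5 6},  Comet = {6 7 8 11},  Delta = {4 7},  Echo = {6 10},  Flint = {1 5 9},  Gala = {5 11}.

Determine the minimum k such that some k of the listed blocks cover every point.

5

Atlas, Bravo, Comet, Echo, and Flint cover everything between them: the union {1, 2, 3, 4, 5, 6, 7, 8, 9, 10, 11} is all of U.
No 4 of the 7 blocks cover everything (all 35 combinations miss at least one point), so 5 is optimal.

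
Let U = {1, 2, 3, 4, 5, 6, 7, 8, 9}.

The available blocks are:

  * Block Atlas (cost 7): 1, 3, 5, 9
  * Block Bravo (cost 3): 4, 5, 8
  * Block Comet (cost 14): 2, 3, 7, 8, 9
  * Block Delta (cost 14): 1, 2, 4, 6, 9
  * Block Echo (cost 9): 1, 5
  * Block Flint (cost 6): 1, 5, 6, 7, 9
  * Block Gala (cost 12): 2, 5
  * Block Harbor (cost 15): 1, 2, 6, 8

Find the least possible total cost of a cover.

23

Bravo, Comet, Flint together cover every item (Bravo ∪ Comet ∪ Flint = {1, 2, 3, 4, 5, 6, 7, 8, 9}); total cost 3 + 14 + 6 = 23.
The greedy pick Bravo, Flint, Atlas, Gala costs 28; no covering selection beats 23.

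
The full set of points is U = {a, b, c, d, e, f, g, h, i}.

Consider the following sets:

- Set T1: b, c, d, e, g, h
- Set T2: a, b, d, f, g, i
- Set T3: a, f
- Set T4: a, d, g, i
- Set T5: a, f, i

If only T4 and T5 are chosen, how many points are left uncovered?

Union of T4, T5 = {a, d, f, g, i}.
Not covered: b, c, e, h — 4 points.

4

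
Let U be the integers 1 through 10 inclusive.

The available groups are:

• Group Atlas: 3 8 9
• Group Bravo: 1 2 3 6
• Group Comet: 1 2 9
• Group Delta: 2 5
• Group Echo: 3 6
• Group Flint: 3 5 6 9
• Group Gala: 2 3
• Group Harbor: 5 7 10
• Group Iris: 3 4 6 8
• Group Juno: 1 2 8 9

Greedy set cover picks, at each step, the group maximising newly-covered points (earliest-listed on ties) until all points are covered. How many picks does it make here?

Greedy: pick Bravo (covers 4 new) → pick Harbor (covers 3 new) → pick Atlas (covers 2 new) → pick Iris (covers 1 new). Total picks: 4.
(The true minimum cover uses only 3 groups, so greedy is not optimal here.)

4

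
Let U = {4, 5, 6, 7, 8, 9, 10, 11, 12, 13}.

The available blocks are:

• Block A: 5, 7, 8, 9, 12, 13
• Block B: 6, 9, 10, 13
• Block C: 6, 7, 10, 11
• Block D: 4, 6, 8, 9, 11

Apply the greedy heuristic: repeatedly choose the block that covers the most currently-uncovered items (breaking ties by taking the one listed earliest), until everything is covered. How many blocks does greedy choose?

Greedy: pick A (covers 6 new) → pick C (covers 3 new) → pick D (covers 1 new). Total picks: 3.

3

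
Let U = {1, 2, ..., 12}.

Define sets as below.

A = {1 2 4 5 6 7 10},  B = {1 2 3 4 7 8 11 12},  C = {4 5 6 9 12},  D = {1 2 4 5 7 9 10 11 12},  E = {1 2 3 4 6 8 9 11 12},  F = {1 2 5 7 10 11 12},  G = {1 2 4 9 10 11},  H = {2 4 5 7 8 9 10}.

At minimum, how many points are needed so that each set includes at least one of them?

Take T = {2, 4}. Each listed set contains at least one of these, so T is a hitting set of size 2.
No single point lies in every set, so at least 2 are needed and 2 is optimal.

2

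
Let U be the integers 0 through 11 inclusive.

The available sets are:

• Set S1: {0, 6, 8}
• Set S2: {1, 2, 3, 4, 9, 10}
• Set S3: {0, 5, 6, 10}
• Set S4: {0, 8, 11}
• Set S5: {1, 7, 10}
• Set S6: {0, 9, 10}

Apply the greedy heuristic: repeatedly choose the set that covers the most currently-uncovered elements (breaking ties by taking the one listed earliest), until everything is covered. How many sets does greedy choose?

5

Greedy: pick S2 (covers 6 new) → pick S1 (covers 3 new) → pick S3 (covers 1 new) → pick S4 (covers 1 new) → pick S5 (covers 1 new). Total picks: 5.
(The true minimum cover uses only 4 sets, so greedy is not optimal here.)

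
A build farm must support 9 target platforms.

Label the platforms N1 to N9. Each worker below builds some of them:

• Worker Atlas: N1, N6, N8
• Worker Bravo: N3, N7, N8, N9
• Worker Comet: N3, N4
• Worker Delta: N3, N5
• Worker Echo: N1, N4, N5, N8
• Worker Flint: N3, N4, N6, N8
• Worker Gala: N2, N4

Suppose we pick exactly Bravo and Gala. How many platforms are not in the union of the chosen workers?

3

Union of Bravo, Gala = {N2, N3, N4, N7, N8, N9}.
Not covered: N1, N5, N6 — 3 platforms.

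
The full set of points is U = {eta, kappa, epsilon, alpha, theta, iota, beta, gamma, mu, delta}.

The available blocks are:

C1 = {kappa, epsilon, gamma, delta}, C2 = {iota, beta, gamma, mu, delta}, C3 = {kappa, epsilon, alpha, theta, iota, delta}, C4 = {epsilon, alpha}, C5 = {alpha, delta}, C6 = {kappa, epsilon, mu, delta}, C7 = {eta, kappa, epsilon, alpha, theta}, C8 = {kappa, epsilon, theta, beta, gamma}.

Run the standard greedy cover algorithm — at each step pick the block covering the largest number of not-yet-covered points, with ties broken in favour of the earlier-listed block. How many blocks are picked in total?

Greedy: pick C3 (covers 6 new) → pick C2 (covers 3 new) → pick C7 (covers 1 new). Total picks: 3.
(The true minimum cover uses only 2 blocks, so greedy is not optimal here.)

3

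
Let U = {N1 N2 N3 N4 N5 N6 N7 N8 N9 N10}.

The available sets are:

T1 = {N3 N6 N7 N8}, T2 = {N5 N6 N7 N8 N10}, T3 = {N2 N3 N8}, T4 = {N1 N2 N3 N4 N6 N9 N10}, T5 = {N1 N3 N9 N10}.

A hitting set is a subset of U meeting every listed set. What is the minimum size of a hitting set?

The 2 points {N8, N10} hit every set.
No single point lies in every set, so at least 2 are needed and 2 is optimal.

2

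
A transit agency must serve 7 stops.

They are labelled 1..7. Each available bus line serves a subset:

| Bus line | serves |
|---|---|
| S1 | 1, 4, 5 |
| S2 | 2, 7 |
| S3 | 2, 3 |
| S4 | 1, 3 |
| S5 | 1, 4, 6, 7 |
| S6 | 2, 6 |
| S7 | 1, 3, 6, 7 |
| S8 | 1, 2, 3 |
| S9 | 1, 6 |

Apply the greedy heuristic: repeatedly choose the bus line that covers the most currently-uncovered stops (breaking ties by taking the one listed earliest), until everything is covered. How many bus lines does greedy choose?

Greedy: pick S5 (covers 4 new) → pick S3 (covers 2 new) → pick S1 (covers 1 new). Total picks: 3.

3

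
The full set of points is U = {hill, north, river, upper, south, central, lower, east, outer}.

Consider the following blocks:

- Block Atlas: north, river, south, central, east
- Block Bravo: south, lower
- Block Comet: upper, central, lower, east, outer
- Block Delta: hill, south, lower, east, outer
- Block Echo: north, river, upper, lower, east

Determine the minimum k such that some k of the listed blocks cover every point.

3

Take {Comet, Delta, Echo}. Their union is {hill, north, river, upper, south, central, lower, east, outer}, which is all 9 points.
Only Delta contains hill, so Delta is forced; the remaining 4 points need at least 2 more blocks (each remaining block adds at most 3) — so at least 3 blocks are needed, and 3 is optimal.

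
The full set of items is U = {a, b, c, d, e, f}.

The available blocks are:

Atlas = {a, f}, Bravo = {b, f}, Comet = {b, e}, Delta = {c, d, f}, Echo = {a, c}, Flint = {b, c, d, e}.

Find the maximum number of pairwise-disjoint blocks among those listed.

2

Comet, Echo are pairwise disjoint (Comet={b,e}; Echo={a,c}).
Every remaining block overlaps one of these, and no 3 of the listed blocks are pairwise disjoint, so 2 is the maximum.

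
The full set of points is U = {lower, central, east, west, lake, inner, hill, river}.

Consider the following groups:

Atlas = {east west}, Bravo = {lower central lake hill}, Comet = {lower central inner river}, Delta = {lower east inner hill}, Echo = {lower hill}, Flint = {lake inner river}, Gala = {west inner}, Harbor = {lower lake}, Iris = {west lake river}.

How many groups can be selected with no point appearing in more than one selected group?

Atlas, Echo, Flint are pairwise disjoint (Atlas={east,west}; Echo={lower,hill}; Flint={lake,inner,river}).
Every remaining group overlaps one of these, and no 4 of the listed groups are pairwise disjoint, so 3 is the maximum.

3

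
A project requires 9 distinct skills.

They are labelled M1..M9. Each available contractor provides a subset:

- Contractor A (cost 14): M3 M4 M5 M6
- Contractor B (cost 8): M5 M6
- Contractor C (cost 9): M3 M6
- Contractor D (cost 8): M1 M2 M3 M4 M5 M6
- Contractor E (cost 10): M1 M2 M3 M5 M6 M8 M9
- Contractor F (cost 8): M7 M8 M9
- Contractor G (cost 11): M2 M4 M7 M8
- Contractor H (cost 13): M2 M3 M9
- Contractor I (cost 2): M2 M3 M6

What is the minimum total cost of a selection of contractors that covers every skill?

16

D, F together cover every skill (D ∪ F = {M1, M2, M3, M4, M5, M6, M7, M8, M9}); total cost 8 + 8 = 16.
The greedy pick I, E, G costs 23; no covering selection beats 16.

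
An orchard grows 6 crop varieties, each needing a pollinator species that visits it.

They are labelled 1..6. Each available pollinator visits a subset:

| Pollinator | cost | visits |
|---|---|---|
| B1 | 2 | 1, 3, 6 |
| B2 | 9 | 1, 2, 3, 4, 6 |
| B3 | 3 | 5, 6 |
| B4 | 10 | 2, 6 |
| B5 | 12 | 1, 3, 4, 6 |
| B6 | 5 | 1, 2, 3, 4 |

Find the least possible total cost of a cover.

8

B3, B6 together cover every variety (B3 ∪ B6 = {1, 2, 3, 4, 5, 6}); total cost 3 + 5 = 8.
The greedy pick B1, B6, B3 costs 10; no covering selection beats 8.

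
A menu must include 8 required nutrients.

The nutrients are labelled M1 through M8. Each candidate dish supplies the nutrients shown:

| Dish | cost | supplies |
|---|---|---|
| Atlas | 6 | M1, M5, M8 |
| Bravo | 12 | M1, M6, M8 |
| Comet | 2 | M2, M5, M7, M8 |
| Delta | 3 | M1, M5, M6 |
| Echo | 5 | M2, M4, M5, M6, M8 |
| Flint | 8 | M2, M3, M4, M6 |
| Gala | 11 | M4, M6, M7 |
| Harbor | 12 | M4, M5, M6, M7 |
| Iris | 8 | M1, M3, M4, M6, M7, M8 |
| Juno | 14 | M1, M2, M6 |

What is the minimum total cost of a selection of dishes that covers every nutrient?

10

Comet, Iris together cover every nutrient (Comet ∪ Iris = {M1, M2, M3, M4, M5, M6, M7, M8}); total cost 2 + 8 = 10.
The greedy pick Comet, Delta, Flint costs 13; no covering selection beats 10.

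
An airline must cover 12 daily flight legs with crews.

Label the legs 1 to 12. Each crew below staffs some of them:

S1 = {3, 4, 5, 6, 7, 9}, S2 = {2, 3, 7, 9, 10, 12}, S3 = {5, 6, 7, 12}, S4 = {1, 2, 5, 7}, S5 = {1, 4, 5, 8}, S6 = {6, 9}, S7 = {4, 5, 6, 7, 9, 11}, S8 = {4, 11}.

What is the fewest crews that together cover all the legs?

3

S2 and S5 and S7 together: S2 ∪ S5 ∪ S7 = {1, 2, 3, 4, 5, 6, 7, 8, 9, 10, 11, 12} — every leg is covered.
Only S5 contains 8, so S5 is forced; the remaining 8 legs need at least 2 more crews (each remaining crew adds at most 6) — so at least 3 crews are needed, and 3 is optimal.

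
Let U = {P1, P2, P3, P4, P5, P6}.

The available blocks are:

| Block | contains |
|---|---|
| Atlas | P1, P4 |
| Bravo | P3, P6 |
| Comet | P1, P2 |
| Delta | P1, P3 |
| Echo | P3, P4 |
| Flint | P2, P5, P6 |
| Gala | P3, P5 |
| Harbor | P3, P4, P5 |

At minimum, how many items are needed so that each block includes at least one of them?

3

H = {P2, P3, P4} meets every block (each contains at least one member of H), and |H| = 3.
No choice of 2 items meets every block, so 3 is the minimum.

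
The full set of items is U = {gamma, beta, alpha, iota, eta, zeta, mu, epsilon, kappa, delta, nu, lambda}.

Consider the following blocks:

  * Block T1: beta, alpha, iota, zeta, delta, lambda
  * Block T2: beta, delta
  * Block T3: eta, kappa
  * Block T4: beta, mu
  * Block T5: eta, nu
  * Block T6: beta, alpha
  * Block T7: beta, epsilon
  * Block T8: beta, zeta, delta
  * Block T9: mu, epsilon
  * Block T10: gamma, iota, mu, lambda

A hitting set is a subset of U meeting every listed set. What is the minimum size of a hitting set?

3

The 3 items {beta, eta, mu} hit every block.
The blocks T1, T5, T9 are pairwise disjoint, so any hitting set needs a separate item for each — at least 3. Hence 3 is optimal.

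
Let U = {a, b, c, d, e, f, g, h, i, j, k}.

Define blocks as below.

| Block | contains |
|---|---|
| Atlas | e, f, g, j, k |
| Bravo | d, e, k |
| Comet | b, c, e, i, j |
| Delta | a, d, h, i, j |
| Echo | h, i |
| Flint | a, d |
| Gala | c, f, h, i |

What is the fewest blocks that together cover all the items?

3

Take {Atlas, Comet, Delta}. Their union is {a, b, c, d, e, f, g, h, i, j, k}, which is all 11 items.
Each block has at most 5 items, and 2·5 = 10 < 11 — so at least 3 blocks are needed, and 3 is optimal.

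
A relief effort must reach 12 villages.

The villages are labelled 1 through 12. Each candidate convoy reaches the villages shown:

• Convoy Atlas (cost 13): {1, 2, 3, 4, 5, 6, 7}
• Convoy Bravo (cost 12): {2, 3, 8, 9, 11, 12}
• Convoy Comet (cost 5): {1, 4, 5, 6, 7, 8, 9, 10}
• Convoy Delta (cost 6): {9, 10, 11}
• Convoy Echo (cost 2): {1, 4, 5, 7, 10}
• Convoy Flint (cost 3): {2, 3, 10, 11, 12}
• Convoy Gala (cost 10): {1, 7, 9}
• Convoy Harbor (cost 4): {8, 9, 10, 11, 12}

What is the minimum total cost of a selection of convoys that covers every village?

8

Comet, Flint together cover every village (Comet ∪ Flint = {1, 2, 3, 4, 5, 6, 7, 8, 9, 10, 11, 12}); total cost 5 + 3 = 8.
The greedy pick Echo, Flint, Comet costs 10; no covering selection beats 8.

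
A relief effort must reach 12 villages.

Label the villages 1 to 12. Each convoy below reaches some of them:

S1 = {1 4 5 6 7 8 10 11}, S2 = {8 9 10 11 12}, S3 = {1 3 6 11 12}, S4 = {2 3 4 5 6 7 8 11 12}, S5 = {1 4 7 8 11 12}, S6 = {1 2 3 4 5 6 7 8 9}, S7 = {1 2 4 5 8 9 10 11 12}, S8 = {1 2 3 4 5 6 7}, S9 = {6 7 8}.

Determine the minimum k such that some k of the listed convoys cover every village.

2

S2 and S6 together: S2 ∪ S6 = {1, 2, 3, 4, 5, 6, 7, 8, 9, 10, 11, 12} — every village is covered.
No single convoy has all 12 villages (the largest, S4, has 9), so 2 is optimal.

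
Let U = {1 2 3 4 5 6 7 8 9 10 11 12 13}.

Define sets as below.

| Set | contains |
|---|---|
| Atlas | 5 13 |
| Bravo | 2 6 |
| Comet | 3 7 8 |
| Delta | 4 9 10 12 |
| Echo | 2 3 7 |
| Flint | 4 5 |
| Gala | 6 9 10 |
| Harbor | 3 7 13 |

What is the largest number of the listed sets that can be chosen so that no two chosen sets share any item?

4

Atlas, Bravo, Comet, Delta are pairwise disjoint (Atlas={5,13}; Bravo={2,6}; Comet={3,7,8}; Delta={4,9,10,12}).
Every remaining set overlaps one of these, and no 5 of the listed sets are pairwise disjoint, so 4 is the maximum.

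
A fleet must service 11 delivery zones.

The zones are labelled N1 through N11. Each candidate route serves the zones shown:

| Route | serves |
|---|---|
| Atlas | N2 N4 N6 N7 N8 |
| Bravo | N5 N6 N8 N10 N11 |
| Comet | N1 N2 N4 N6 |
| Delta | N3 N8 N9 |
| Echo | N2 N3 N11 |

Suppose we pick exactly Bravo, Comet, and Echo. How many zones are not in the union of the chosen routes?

2

Union of Bravo, Comet, Echo = {N1, N2, N3, N4, N5, N6, N8, N10, N11}.
Not covered: N7, N9 — 2 zones.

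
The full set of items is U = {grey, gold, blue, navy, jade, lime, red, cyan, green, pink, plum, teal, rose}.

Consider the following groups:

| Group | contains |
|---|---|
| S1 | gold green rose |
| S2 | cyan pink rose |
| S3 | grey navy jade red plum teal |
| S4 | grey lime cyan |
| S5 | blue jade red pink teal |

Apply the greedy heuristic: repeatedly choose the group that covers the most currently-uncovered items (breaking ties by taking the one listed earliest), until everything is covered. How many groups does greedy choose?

5

Greedy: pick S3 (covers 6 new) → pick S1 (covers 3 new) → pick S2 (covers 2 new) → pick S4 (covers 1 new) → pick S5 (covers 1 new). Total picks: 5.
(The true minimum cover uses only 4 groups, so greedy is not optimal here.)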